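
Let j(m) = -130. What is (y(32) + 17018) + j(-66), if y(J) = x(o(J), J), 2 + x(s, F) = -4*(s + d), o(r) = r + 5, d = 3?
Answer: 16726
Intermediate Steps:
o(r) = 5 + r
x(s, F) = -14 - 4*s (x(s, F) = -2 - 4*(s + 3) = -2 - 4*(3 + s) = -2 + (-12 - 4*s) = -14 - 4*s)
y(J) = -34 - 4*J (y(J) = -14 - 4*(5 + J) = -14 + (-20 - 4*J) = -34 - 4*J)
(y(32) + 17018) + j(-66) = ((-34 - 4*32) + 17018) - 130 = ((-34 - 128) + 17018) - 130 = (-162 + 17018) - 130 = 16856 - 130 = 16726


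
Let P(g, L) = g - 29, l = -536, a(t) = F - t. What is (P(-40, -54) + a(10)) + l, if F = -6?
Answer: -621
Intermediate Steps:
a(t) = -6 - t
P(g, L) = -29 + g
(P(-40, -54) + a(10)) + l = ((-29 - 40) + (-6 - 1*10)) - 536 = (-69 + (-6 - 10)) - 536 = (-69 - 16) - 536 = -85 - 536 = -621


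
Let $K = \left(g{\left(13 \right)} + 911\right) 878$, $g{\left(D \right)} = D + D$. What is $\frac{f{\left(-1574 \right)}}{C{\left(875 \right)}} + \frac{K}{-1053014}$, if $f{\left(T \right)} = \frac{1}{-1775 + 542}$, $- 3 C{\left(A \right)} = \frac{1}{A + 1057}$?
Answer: $\frac{282716517}{72131459} \approx 3.9195$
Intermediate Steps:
$g{\left(D \right)} = 2 D$
$C{\left(A \right)} = - \frac{1}{3 \left(1057 + A\right)}$ ($C{\left(A \right)} = - \frac{1}{3 \left(A + 1057\right)} = - \frac{1}{3 \left(1057 + A\right)}$)
$K = 822686$ ($K = \left(2 \cdot 13 + 911\right) 878 = \left(26 + 911\right) 878 = 937 \cdot 878 = 822686$)
$f{\left(T \right)} = - \frac{1}{1233}$ ($f{\left(T \right)} = \frac{1}{-1233} = - \frac{1}{1233}$)
$\frac{f{\left(-1574 \right)}}{C{\left(875 \right)}} + \frac{K}{-1053014} = - \frac{1}{1233 \left(- \frac{1}{3171 + 3 \cdot 875}\right)} + \frac{822686}{-1053014} = - \frac{1}{1233 \left(- \frac{1}{3171 + 2625}\right)} + 822686 \left(- \frac{1}{1053014}\right) = - \frac{1}{1233 \left(- \frac{1}{5796}\right)} - \frac{411343}{526507} = \left(- \frac{1}{1233}\right) \left(-5796\right) - \frac{411343}{526507} = \frac{644}{137} - \frac{411343}{526507} = \frac{282716517}{72131459}$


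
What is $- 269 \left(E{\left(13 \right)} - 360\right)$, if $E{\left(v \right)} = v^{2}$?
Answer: $51379$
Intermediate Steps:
$- 269 \left(E{\left(13 \right)} - 360\right) = - 269 \left(13^{2} - 360\right) = - 269 \left(169 - 360\right) = \left(-269\right) \left(-191\right) = 51379$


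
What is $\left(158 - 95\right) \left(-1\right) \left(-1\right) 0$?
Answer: $0$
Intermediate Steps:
$\left(158 - 95\right) \left(-1\right) \left(-1\right) 0 = 63 \cdot 1 \cdot 0 = 63 \cdot 0 = 0$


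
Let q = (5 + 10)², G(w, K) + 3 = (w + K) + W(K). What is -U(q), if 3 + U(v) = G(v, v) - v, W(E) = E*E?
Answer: -50844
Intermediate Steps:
W(E) = E²
G(w, K) = -3 + K + w + K² (G(w, K) = -3 + ((w + K) + K²) = -3 + ((K + w) + K²) = -3 + (K + w + K²) = -3 + K + w + K²)
q = 225 (q = 15² = 225)
U(v) = -6 + v + v² (U(v) = -3 + ((-3 + v + v + v²) - v) = -3 + ((-3 + v² + 2*v) - v) = -3 + (-3 + v + v²) = -6 + v + v²)
-U(q) = -(-6 + 225 + 225²) = -(-6 + 225 + 50625) = -1*50844 = -50844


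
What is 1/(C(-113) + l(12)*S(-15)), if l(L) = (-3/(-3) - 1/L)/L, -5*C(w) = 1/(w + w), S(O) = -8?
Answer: -5085/3103 ≈ -1.6387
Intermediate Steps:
C(w) = -1/(10*w) (C(w) = -1/(5*(w + w)) = -1/(2*w)/5 = -1/(10*w))
l(L) = (1 - 1/L)/L (l(L) = (-3*(-⅓) - 1/L)/L = (1 - 1/L)/L)
1/(C(-113) + l(12)*S(-15)) = 1/(-⅒/(-113) + ((-1 + 12)/12²)*(-8)) = 1/(-⅒*(-1/113) + ((1/144)*11)*(-8)) = 1/(1/1130 + (11/144)*(-8)) = 1/(1/1130 - 11/18) = 1/(-3103/5085) = -5085/3103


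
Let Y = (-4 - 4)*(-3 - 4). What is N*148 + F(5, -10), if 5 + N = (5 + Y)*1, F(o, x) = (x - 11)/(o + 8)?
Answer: 107723/13 ≈ 8286.4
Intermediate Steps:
F(o, x) = (-11 + x)/(8 + o)
Y = 56 (Y = -8*(-7) = 56)
N = 56 (N = -5 + (5 + 56)*1 = -5 + 61*1 = -5 + 61 = 56)
N*148 + F(5, -10) = 56*148 + (-11 - 10)/(8 + 5) = 8288 - 21/13 = 107723/13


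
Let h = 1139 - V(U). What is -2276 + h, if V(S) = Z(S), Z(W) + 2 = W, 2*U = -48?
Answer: -1111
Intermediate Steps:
U = -24 (U = (1/2)*(-48) = -24)
Z(W) = -2 + W
V(S) = -2 + S
h = 1165 (h = 1139 - (-2 - 24) = 1139 - 1*(-26) = 1139 + 26 = 1165)
-2276 + h = -2276 + 1165 = -1111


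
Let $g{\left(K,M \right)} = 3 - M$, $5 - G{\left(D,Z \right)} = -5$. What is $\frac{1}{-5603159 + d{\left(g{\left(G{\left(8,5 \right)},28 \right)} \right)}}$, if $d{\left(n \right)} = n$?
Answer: $- \frac{1}{5603184} \approx -1.7847 \cdot 10^{-7}$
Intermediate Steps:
$G{\left(D,Z \right)} = 10$ ($G{\left(D,Z \right)} = 5 - -5 = 5 + 5 = 10$)
$\frac{1}{-5603159 + d{\left(g{\left(G{\left(8,5 \right)},28 \right)} \right)}} = \frac{1}{-5603159 + \left(3 - 28\right)} = \frac{1}{-5603159 - 25} = \frac{1}{-5603184} = - \frac{1}{5603184}$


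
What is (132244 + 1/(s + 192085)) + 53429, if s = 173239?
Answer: 67830803053/365324 ≈ 1.8567e+5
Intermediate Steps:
(132244 + 1/(s + 192085)) + 53429 = (132244 + 1/(173239 + 192085)) + 53429 = (132244 + 1/365324) + 53429 = 48311907057/365324 + 53429 = 67830803053/365324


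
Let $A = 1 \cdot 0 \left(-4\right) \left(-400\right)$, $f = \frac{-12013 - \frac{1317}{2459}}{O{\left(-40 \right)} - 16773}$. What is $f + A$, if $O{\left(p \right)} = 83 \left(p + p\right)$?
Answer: $\frac{29541284}{57572567} \approx 0.51311$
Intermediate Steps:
$O{\left(p \right)} = 166 p$ ($O{\left(p \right)} = 83 \cdot 2 p = 166 p$)
$f = \frac{29541284}{57572567}$ ($f = \frac{-12013 - \frac{1317}{2459}}{166 \left(-40\right) - 16773} = \frac{-12013 - \frac{1317}{2459}}{-6640 - 16773} = \frac{-12013 - \frac{1317}{2459}}{-23413} = \left(- \frac{29541284}{2459}\right) \left(- \frac{1}{23413}\right) = \frac{29541284}{57572567} \approx 0.51311$)
$A = 0$ ($A = 0 \left(-4\right) \left(-400\right) = 0 \left(-400\right) = 0$)
$f + A = \frac{29541284}{57572567} + 0 = \frac{29541284}{57572567}$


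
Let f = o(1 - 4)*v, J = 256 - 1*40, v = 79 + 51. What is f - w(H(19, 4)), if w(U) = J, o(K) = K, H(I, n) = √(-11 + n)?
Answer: -606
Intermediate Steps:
v = 130
J = 216 (J = 256 - 40 = 216)
w(U) = 216
f = -390 (f = (1 - 4)*130 = -3*130 = -390)
f - w(H(19, 4)) = -390 - 1*216 = -390 - 216 = -606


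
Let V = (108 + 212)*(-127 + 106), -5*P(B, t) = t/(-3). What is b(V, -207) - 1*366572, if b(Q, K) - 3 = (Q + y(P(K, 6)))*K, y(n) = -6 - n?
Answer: 5128979/5 ≈ 1.0258e+6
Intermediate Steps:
P(B, t) = t/15 (P(B, t) = -t/(5*(-3)) = -t*(-1)/(5*3) = -(-1)*t/15 = t/15)
V = -6720 (V = 320*(-21) = -6720)
b(Q, K) = 3 + K*(-32/5 + Q) (b(Q, K) = 3 + (Q + (-6 - 6/15))*K = 3 + (Q + (-6 - 1*2/5))*K = 3 + (Q + (-6 - 2/5))*K = 3 + (Q - 32/5)*K = 3 + (-32/5 + Q)*K = 3 + K*(-32/5 + Q))
b(V, -207) - 1*366572 = (3 - 32/5*(-207) - 207*(-6720)) - 1*366572 = (3 + 6624/5 + 1391040) - 366572 = 6961839/5 - 366572 = 5128979/5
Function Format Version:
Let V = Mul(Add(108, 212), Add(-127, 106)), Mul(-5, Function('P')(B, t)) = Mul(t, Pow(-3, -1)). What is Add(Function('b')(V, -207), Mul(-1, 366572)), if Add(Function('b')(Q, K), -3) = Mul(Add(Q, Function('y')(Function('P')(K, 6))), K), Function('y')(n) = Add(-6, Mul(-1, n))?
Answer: Rational(5128979, 5) ≈ 1.0258e+6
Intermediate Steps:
Function('P')(B, t) = Mul(Rational(1, 15), t) (Function('P')(B, t) = Mul(Rational(-1, 5), Mul(t, Pow(-3, -1))) = Mul(Rational(-1, 5), Mul(t, Rational(-1, 3))) = Mul(Rational(-1, 5), Mul(Rational(-1, 3), t)) = Mul(Rational(1, 15), t))
V = -6720 (V = Mul(320, -21) = -6720)
Function('b')(Q, K) = Add(3, Mul(K, Add(Rational(-32, 5), Q))) (Function('b')(Q, K) = Add(3, Mul(Add(Q, Add(-6, Mul(-1, Mul(Rational(1, 15), 6)))), K)) = Add(3, Mul(Add(Q, Add(-6, Mul(-1, Rational(2, 5)))), K)) = Add(3, Mul(Add(Q, Add(-6, Rational(-2, 5))), K)) = Add(3, Mul(Add(Q, Rational(-32, 5)), K)) = Add(3, Mul(Add(Rational(-32, 5), Q), K)) = Add(3, Mul(K, Add(Rational(-32, 5), Q))))
Add(Function('b')(V, -207), Mul(-1, 366572)) = Add(Add(3, Mul(Rational(-32, 5), -207), Mul(-207, -6720)), Mul(-1, 366572)) = Add(Add(3, Rational(6624, 5), 1391040), -366572) = Add(Rational(6961839, 5), -366572) = Rational(5128979, 5)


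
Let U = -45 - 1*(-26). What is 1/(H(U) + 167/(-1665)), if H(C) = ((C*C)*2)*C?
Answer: -1665/22840637 ≈ -7.2896e-5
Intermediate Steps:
U = -19 (U = -45 + 26 = -19)
H(C) = 2*C³ (H(C) = (C²*2)*C = (2*C²)*C = 2*C³)
1/(H(U) + 167/(-1665)) = 1/(2*(-19)³ + 167/(-1665)) = 1/(2*(-6859) + 167*(-1/1665)) = 1/(-13718 - 167/1665) = 1/(-22840637/1665) = -1665/22840637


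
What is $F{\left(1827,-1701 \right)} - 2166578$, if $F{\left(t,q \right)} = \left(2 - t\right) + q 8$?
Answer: $-2182011$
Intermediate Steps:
$F{\left(t,q \right)} = 2 - t + 8 q$ ($F{\left(t,q \right)} = \left(2 - t\right) + 8 q = 2 - t + 8 q$)
$F{\left(1827,-1701 \right)} - 2166578 = \left(2 - 1827 + 8 \left(-1701\right)\right) - 2166578 = \left(2 - 1827 - 13608\right) - 2166578 = -15433 - 2166578 = -2182011$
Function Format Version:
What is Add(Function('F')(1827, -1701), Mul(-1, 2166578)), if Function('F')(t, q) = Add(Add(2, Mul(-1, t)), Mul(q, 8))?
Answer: -2182011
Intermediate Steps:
Function('F')(t, q) = Add(2, Mul(-1, t), Mul(8, q)) (Function('F')(t, q) = Add(Add(2, Mul(-1, t)), Mul(8, q)) = Add(2, Mul(-1, t), Mul(8, q)))
Add(Function('F')(1827, -1701), Mul(-1, 2166578)) = Add(Add(2, Mul(-1, 1827), Mul(8, -1701)), Mul(-1, 2166578)) = Add(Add(2, -1827, -13608), -2166578) = Add(-15433, -2166578) = -2182011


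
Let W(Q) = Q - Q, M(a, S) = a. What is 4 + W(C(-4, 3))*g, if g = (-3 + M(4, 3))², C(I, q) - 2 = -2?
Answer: 4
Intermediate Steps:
C(I, q) = 0 (C(I, q) = 2 - 2 = 0)
W(Q) = 0
g = 1 (g = (-3 + 4)² = 1² = 1)
4 + W(C(-4, 3))*g = 4 + 0*1 = 4 + 0 = 4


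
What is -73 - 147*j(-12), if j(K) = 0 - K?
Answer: -1837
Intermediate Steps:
j(K) = -K
-73 - 147*j(-12) = -73 - (-147)*(-12) = -73 - 147*12 = -73 - 1764 = -1837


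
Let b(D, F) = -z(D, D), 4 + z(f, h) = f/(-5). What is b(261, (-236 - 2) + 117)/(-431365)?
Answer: -281/2156825 ≈ -0.00013028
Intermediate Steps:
z(f, h) = -4 - f/5 (z(f, h) = -4 + f/(-5) = -4 + f*(-1/5) = -4 - f/5)
b(D, F) = 4 + D/5 (b(D, F) = -(-4 - D/5) = 4 + D/5)
b(261, (-236 - 2) + 117)/(-431365) = (4 + (1/5)*261)/(-431365) = (4 + 261/5)*(-1/431365) = (281/5)*(-1/431365) = -281/2156825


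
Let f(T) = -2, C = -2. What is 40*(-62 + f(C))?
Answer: -2560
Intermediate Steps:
40*(-62 + f(C)) = 40*(-62 - 2) = 40*(-64) = -2560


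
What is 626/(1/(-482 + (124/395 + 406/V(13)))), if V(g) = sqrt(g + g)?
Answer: -119106516/395 + 127078*sqrt(26)/13 ≈ -2.5169e+5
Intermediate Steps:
V(g) = sqrt(2)*sqrt(g) (V(g) = sqrt(2*g) = sqrt(2)*sqrt(g))
626/(1/(-482 + (124/395 + 406/V(13)))) = 626/(1/(-482 + (124/395 + 406/((sqrt(2)*sqrt(13)))))) = 626/(1/(-482 + (124*(1/395) + 406/(sqrt(26))))) = 626/(1/(-482 + (124/395 + 406*(sqrt(26)/26)))) = 626/(1/(-482 + (124/395 + 203*sqrt(26)/13))) = 626/(1/(-190266/395 + 203*sqrt(26)/13)) = 626*(-190266/395 + 203*sqrt(26)/13) = -119106516/395 + 127078*sqrt(26)/13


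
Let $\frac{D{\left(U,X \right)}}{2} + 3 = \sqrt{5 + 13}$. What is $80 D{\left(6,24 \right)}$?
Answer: $-480 + 480 \sqrt{2} \approx 198.82$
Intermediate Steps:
$D{\left(U,X \right)} = -6 + 6 \sqrt{2}$ ($D{\left(U,X \right)} = -6 + 2 \sqrt{5 + 13} = -6 + 2 \sqrt{18} = -6 + 2 \cdot 3 \sqrt{2} = -6 + 6 \sqrt{2}$)
$80 D{\left(6,24 \right)} = 80 \left(-6 + 6 \sqrt{2}\right) = -480 + 480 \sqrt{2}$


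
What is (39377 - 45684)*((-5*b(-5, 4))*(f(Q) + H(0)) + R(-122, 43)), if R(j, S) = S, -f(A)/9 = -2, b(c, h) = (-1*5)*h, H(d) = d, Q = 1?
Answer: -11623801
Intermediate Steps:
b(c, h) = -5*h
f(A) = 18 (f(A) = -9*(-2) = 18)
(39377 - 45684)*((-5*b(-5, 4))*(f(Q) + H(0)) + R(-122, 43)) = (39377 - 45684)*((-(-25)*4)*(18 + 0) + 43) = -6307*(-5*(-20)*18 + 43) = -6307*(100*18 + 43) = -6307*(1800 + 43) = -6307*1843 = -11623801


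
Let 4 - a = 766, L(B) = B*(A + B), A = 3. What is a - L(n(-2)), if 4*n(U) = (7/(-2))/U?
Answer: -195457/256 ≈ -763.50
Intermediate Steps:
n(U) = -7/(8*U) (n(U) = ((7/(-2))/U)/4 = ((7*(-½))/U)/4 = (-7/(2*U))/4 = -7/(8*U))
L(B) = B*(3 + B)
a = -762 (a = 4 - 1*766 = 4 - 766 = -762)
a - L(n(-2)) = -762 - (-7/8/(-2))*(3 - 7/8/(-2)) = -762 - (-7/8*(-½))*(3 - 7/8*(-½)) = -762 - 7*(3 + 7/16)/16 = -762 - 7*55/(16*16) = -762 - 1*385/256 = -762 - 385/256 = -195457/256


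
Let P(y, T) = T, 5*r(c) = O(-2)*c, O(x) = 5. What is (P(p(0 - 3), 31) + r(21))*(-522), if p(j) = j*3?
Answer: -27144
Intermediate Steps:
p(j) = 3*j
r(c) = c (r(c) = (5*c)/5 = c)
(P(p(0 - 3), 31) + r(21))*(-522) = (31 + 21)*(-522) = 52*(-522) = -27144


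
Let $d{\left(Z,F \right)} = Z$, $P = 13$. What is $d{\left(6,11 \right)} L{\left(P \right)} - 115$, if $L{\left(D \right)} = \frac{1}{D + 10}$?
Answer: $- \frac{2639}{23} \approx -114.74$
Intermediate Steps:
$L{\left(D \right)} = \frac{1}{10 + D}$
$d{\left(6,11 \right)} L{\left(P \right)} - 115 = \frac{6}{10 + 13} - 115 = \frac{6}{23} - 115 = - \frac{2639}{23}$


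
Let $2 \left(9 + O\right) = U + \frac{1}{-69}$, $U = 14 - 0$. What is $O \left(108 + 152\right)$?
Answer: $- \frac{36010}{69} \approx -521.88$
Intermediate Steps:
$U = 14$ ($U = 14 + 0 = 14$)
$O = - \frac{277}{138}$ ($O = -9 + \frac{14 + \frac{1}{-69}}{2} = -9 + \frac{14 - \frac{1}{69}}{2} = -9 + \frac{1}{2} \cdot \frac{965}{69} = -9 + \frac{965}{138} = - \frac{277}{138} \approx -2.0072$)
$O \left(108 + 152\right) = - \frac{277 \left(108 + 152\right)}{138} = \left(- \frac{277}{138}\right) 260 = - \frac{36010}{69}$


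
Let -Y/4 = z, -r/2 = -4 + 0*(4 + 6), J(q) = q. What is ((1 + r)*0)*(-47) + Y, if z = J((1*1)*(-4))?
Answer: 16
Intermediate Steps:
r = 8 (r = -2*(-4 + 0*(4 + 6)) = -2*(-4 + 0*10) = -2*(-4 + 0) = -2*(-4) = 8)
z = -4 (z = (1*1)*(-4) = 1*(-4) = -4)
Y = 16 (Y = -4*(-4) = 16)
((1 + r)*0)*(-47) + Y = ((1 + 8)*0)*(-47) + 16 = (9*0)*(-47) + 16 = 0*(-47) + 16 = 0 + 16 = 16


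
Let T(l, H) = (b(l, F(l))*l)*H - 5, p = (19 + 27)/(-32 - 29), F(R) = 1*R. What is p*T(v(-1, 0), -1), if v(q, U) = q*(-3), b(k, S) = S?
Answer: 644/61 ≈ 10.557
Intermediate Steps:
F(R) = R
p = -46/61 (p = 46/(-61) = 46*(-1/61) = -46/61 ≈ -0.75410)
v(q, U) = -3*q
T(l, H) = -5 + H*l² (T(l, H) = (l*l)*H - 5 = l²*H - 5 = H*l² - 5 = -5 + H*l²)
p*T(v(-1, 0), -1) = -46*(-5 - (-3*(-1))²)/61 = -46*(-5 - 1*3²)/61 = -46*(-5 - 1*9)/61 = -46*(-5 - 9)/61 = -46/61*(-14) = 644/61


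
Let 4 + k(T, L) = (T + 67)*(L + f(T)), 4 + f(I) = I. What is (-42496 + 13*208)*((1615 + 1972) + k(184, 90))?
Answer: -2839278576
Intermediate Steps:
f(I) = -4 + I
k(T, L) = -4 + (67 + T)*(-4 + L + T) (k(T, L) = -4 + (T + 67)*(L + (-4 + T)) = -4 + (67 + T)*(-4 + L + T))
(-42496 + 13*208)*((1615 + 1972) + k(184, 90)) = (-42496 + 13*208)*((1615 + 1972) + (-272 + 184² + 63*184 + 67*90 + 90*184)) = (-42496 + 2704)*(3587 + (-272 + 33856 + 11592 + 6030 + 16560)) = -39792*(3587 + 67766) = -39792*71353 = -2839278576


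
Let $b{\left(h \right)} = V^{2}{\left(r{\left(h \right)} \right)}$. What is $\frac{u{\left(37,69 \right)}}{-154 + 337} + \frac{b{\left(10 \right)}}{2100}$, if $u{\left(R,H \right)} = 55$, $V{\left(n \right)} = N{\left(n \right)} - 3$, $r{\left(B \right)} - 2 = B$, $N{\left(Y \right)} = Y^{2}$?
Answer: $\frac{1251241}{128100} \approx 9.7677$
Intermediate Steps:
$r{\left(B \right)} = 2 + B$
$V{\left(n \right)} = -3 + n^{2}$ ($V{\left(n \right)} = n^{2} - 3 = -3 + n^{2}$)
$b{\left(h \right)} = \left(-3 + \left(2 + h\right)^{2}\right)^{2}$
$\frac{u{\left(37,69 \right)}}{-154 + 337} + \frac{b{\left(10 \right)}}{2100} = \frac{55}{-154 + 337} + \frac{\left(-3 + \left(2 + 10\right)^{2}\right)^{2}}{2100} = \frac{55}{183} + \left(-3 + 12^{2}\right)^{2} \cdot \frac{1}{2100} = 55 \cdot \frac{1}{183} + \left(-3 + 144\right)^{2} \cdot \frac{1}{2100} = \frac{55}{183} + 141^{2} \cdot \frac{1}{2100} = \frac{55}{183} + 19881 \cdot \frac{1}{2100} = \frac{55}{183} + \frac{6627}{700} = \frac{1251241}{128100}$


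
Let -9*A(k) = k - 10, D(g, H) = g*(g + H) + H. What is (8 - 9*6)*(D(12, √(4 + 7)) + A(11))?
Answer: -59570/9 - 598*√11 ≈ -8602.2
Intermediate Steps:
D(g, H) = H + g*(H + g) (D(g, H) = g*(H + g) + H = H + g*(H + g))
A(k) = 10/9 - k/9 (A(k) = -(k - 10)/9 = -(-10 + k)/9 = 10/9 - k/9)
(8 - 9*6)*(D(12, √(4 + 7)) + A(11)) = (8 - 9*6)*((√(4 + 7) + 12² + √(4 + 7)*12) + (10/9 - ⅑*11)) = (8 - 1*54)*((√11 + 144 + √11*12) + (10/9 - 11/9)) = (8 - 54)*((√11 + 144 + 12*√11) - ⅑) = -46*((144 + 13*√11) - ⅑) = -46*(1295/9 + 13*√11) = -59570/9 - 598*√11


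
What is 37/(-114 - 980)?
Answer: -37/1094 ≈ -0.033821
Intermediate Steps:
37/(-114 - 980) = 37/(-1094) = -1/1094*37 = -37/1094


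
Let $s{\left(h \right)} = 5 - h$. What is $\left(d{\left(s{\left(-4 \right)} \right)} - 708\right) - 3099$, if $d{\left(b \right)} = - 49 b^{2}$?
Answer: $-7776$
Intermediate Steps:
$\left(d{\left(s{\left(-4 \right)} \right)} - 708\right) - 3099 = \left(- 49 \left(5 - -4\right)^{2} - 708\right) - 3099 = \left(- 49 \left(5 + 4\right)^{2} - 708\right) - 3099 = \left(- 49 \cdot 9^{2} - 708\right) - 3099 = \left(\left(-49\right) 81 - 708\right) - 3099 = \left(-3969 - 708\right) - 3099 = -4677 - 3099 = -7776$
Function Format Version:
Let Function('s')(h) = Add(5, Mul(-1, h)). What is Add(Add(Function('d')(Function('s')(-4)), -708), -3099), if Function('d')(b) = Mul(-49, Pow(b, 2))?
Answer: -7776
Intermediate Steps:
Add(Add(Function('d')(Function('s')(-4)), -708), -3099) = Add(Add(Mul(-49, Pow(Add(5, Mul(-1, -4)), 2)), -708), -3099) = Add(Add(Mul(-49, Pow(Add(5, 4), 2)), -708), -3099) = Add(Add(Mul(-49, Pow(9, 2)), -708), -3099) = Add(Add(Mul(-49, 81), -708), -3099) = Add(Add(-3969, -708), -3099) = Add(-4677, -3099) = -7776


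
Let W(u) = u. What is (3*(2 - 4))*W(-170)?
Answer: 1020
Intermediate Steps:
(3*(2 - 4))*W(-170) = (3*(2 - 4))*(-170) = (3*(-2))*(-170) = -6*(-170) = 1020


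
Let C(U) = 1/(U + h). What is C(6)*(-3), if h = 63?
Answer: -1/23 ≈ -0.043478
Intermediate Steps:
C(U) = 1/(63 + U) (C(U) = 1/(U + 63) = 1/(63 + U))
C(6)*(-3) = -3/(63 + 6) = -3/69 = (1/69)*(-3) = -1/23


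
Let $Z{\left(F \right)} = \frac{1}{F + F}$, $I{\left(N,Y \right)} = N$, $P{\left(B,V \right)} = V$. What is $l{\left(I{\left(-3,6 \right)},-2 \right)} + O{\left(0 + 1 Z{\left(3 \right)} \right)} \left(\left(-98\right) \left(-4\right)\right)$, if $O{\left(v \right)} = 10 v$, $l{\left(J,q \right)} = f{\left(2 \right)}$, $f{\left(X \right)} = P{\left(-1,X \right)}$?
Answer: $\frac{1966}{3} \approx 655.33$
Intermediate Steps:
$f{\left(X \right)} = X$
$l{\left(J,q \right)} = 2$
$Z{\left(F \right)} = \frac{1}{2 F}$
$l{\left(I{\left(-3,6 \right)},-2 \right)} + O{\left(0 + 1 Z{\left(3 \right)} \right)} \left(\left(-98\right) \left(-4\right)\right) = 2 + 10 \left(0 + 1 \frac{1}{2 \cdot 3}\right) \left(\left(-98\right) \left(-4\right)\right) = 2 + 10 \left(0 + 1 \cdot \frac{1}{2} \cdot \frac{1}{3}\right) 392 = 2 + 10 \left(0 + 1 \cdot \frac{1}{6}\right) 392 = 2 + 10 \left(0 + \frac{1}{6}\right) 392 = 2 + 10 \cdot \frac{1}{6} \cdot 392 = 2 + \frac{5}{3} \cdot 392 = 2 + \frac{1960}{3} = \frac{1966}{3}$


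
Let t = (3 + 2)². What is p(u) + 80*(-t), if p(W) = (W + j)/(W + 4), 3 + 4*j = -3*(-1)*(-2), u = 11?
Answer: -23993/12 ≈ -1999.4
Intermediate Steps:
t = 25 (t = 5² = 25)
j = -9/4 (j = -¾ + (-3*(-1)*(-2))/4 = -¾ + (3*(-2))/4 = -¾ + (¼)*(-6) = -¾ - 3/2 = -9/4 ≈ -2.2500)
p(W) = (-9/4 + W)/(4 + W) (p(W) = (W - 9/4)/(W + 4) = (-9/4 + W)/(4 + W))
p(u) + 80*(-t) = (-9/4 + 11)/(4 + 11) + 80*(-1*25) = (35/4)/15 + 80*(-25) = (1/15)*(35/4) - 2000 = 7/12 - 2000 = -23993/12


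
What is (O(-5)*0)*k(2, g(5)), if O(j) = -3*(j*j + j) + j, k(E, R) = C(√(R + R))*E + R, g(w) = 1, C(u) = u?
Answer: 0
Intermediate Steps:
k(E, R) = R + E*√2*√R (k(E, R) = √(R + R)*E + R = √(2*R)*E + R = (√2*√R)*E + R = E*√2*√R + R = R + E*√2*√R)
O(j) = -3*j² - 2*j (O(j) = -3*(j² + j) + j = -3*(j + j²) + j = (-3*j - 3*j²) + j = -3*j² - 2*j)
(O(-5)*0)*k(2, g(5)) = (-1*(-5)*(2 + 3*(-5))*0)*(1 + 2*√2*√1) = (-1*(-5)*(2 - 15)*0)*(1 + 2*√2*1) = (-1*(-5)*(-13)*0)*(1 + 2*√2) = (-65*0)*(1 + 2*√2) = 0*(1 + 2*√2) = 0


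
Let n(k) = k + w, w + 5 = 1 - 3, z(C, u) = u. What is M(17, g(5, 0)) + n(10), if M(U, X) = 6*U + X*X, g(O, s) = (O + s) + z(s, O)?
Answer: 205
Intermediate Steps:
w = -7 (w = -5 + (1 - 3) = -5 - 2 = -7)
g(O, s) = s + 2*O (g(O, s) = (O + s) + O = s + 2*O)
n(k) = -7 + k (n(k) = k - 7 = -7 + k)
M(U, X) = X**2 + 6*U (M(U, X) = 6*U + X**2 = X**2 + 6*U)
M(17, g(5, 0)) + n(10) = ((0 + 2*5)**2 + 6*17) + (-7 + 10) = ((0 + 10)**2 + 102) + 3 = (10**2 + 102) + 3 = (100 + 102) + 3 = 202 + 3 = 205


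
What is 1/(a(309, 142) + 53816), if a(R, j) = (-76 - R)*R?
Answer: -1/65149 ≈ -1.5349e-5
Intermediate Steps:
a(R, j) = R*(-76 - R)
1/(a(309, 142) + 53816) = 1/(-1*309*(76 + 309) + 53816) = 1/(-1*309*385 + 53816) = 1/(-118965 + 53816) = 1/(-65149) = -1/65149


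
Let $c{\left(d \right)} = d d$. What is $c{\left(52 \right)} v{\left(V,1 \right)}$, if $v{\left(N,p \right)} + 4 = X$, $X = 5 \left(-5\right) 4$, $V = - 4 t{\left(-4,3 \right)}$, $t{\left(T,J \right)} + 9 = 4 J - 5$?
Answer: $-281216$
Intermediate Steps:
$t{\left(T,J \right)} = -14 + 4 J$ ($t{\left(T,J \right)} = -9 + \left(4 J - 5\right) = -9 + \left(-5 + 4 J\right) = -14 + 4 J$)
$c{\left(d \right)} = d^{2}$
$V = 8$ ($V = - 4 \left(-14 + 4 \cdot 3\right) = - 4 \left(-14 + 12\right) = \left(-4\right) \left(-2\right) = 8$)
$X = -100$ ($X = \left(-25\right) 4 = -100$)
$v{\left(N,p \right)} = -104$ ($v{\left(N,p \right)} = -4 - 100 = -104$)
$c{\left(52 \right)} v{\left(V,1 \right)} = 52^{2} \left(-104\right) = 2704 \left(-104\right) = -281216$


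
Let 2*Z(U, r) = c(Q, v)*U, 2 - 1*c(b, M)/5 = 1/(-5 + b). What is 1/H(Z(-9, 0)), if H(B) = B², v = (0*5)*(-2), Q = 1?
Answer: 64/164025 ≈ 0.00039018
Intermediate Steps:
v = 0 (v = 0*(-2) = 0)
c(b, M) = 10 - 5/(-5 + b)
Z(U, r) = 45*U/8 (Z(U, r) = ((5*(-11 + 2*1)/(-5 + 1))*U)/2 = ((5*(-11 + 2)/(-4))*U)/2 = ((5*(-¼)*(-9))*U)/2 = (45*U/4)/2 = 45*U/8)
1/H(Z(-9, 0)) = 1/(((45/8)*(-9))²) = 1/((-405/8)²) = 1/(164025/64) = 64/164025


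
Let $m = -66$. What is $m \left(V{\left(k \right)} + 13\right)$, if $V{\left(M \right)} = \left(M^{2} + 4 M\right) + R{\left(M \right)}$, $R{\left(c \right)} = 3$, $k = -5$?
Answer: $-1386$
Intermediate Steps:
$V{\left(M \right)} = 3 + M^{2} + 4 M$ ($V{\left(M \right)} = \left(M^{2} + 4 M\right) + 3 = 3 + M^{2} + 4 M$)
$m \left(V{\left(k \right)} + 13\right) = - 66 \left(\left(3 + \left(-5\right)^{2} + 4 \left(-5\right)\right) + 13\right) = - 66 \left(\left(3 + 25 - 20\right) + 13\right) = - 66 \left(8 + 13\right) = \left(-66\right) 21 = -1386$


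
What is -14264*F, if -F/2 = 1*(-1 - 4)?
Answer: -142640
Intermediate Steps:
F = 10 (F = -2*(-1 - 4) = -2*(-5) = 10)
-14264*F = -14264*10 = -142640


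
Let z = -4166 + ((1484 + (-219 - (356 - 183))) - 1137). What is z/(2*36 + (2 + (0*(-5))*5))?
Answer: -4211/74 ≈ -56.905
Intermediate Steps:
z = -4211 (z = -4166 + ((1484 + (-219 - 1*173)) - 1137) = -4166 + ((1484 + (-219 - 173)) - 1137) = -4166 + ((1484 - 392) - 1137) = -4166 + (1092 - 1137) = -4166 - 45 = -4211)
z/(2*36 + (2 + (0*(-5))*5)) = -4211/(2*36 + (2 + (0*(-5))*5)) = -4211/(72 + (2 + 0*5)) = -4211/(72 + (2 + 0)) = -4211/(72 + 2) = -4211/74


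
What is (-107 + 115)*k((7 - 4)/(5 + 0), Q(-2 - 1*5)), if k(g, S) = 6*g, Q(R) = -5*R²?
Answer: 144/5 ≈ 28.800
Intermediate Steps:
(-107 + 115)*k((7 - 4)/(5 + 0), Q(-2 - 1*5)) = (-107 + 115)*(6*((7 - 4)/(5 + 0))) = 8*(6*(3/5)) = 8*(6*(3*(⅕))) = 8*(6*(⅗)) = 8*(18/5) = 144/5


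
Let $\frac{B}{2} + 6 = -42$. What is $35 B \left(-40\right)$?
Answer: $134400$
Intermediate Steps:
$B = -96$ ($B = -12 + 2 \left(-42\right) = -12 - 84 = -96$)
$35 B \left(-40\right) = 35 \left(-96\right) \left(-40\right) = \left(-3360\right) \left(-40\right) = 134400$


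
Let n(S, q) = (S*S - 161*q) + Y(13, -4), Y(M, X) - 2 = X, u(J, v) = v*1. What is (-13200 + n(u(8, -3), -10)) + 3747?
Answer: -7836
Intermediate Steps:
u(J, v) = v
Y(M, X) = 2 + X
n(S, q) = -2 + S² - 161*q (n(S, q) = (S*S - 161*q) + (2 - 4) = (S² - 161*q) - 2 = -2 + S² - 161*q)
(-13200 + n(u(8, -3), -10)) + 3747 = (-13200 + (-2 + (-3)² - 161*(-10))) + 3747 = (-13200 + (-2 + 9 + 1610)) + 3747 = (-13200 + 1617) + 3747 = -11583 + 3747 = -7836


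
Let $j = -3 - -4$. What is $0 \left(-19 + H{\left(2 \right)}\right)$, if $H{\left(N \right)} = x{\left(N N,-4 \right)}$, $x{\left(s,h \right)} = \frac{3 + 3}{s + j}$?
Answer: $0$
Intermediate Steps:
$j = 1$ ($j = -3 + 4 = 1$)
$x{\left(s,h \right)} = \frac{6}{1 + s}$ ($x{\left(s,h \right)} = \frac{3 + 3}{s + 1} = \frac{6}{1 + s}$)
$H{\left(N \right)} = \frac{6}{1 + N^{2}}$ ($H{\left(N \right)} = \frac{6}{1 + N N} = \frac{6}{1 + N^{2}}$)
$0 \left(-19 + H{\left(2 \right)}\right) = 0 \left(-19 + \frac{6}{1 + 2^{2}}\right) = 0 \left(-19 + \frac{6}{1 + 4}\right) = 0 \left(-19 + \frac{6}{5}\right) = 0 \left(- \frac{89}{5}\right) = 0$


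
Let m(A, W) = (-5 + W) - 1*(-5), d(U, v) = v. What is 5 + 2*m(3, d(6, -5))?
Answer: -5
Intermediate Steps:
m(A, W) = W (m(A, W) = (-5 + W) + 5 = W)
5 + 2*m(3, d(6, -5)) = 5 + 2*(-5) = 5 - 10 = -5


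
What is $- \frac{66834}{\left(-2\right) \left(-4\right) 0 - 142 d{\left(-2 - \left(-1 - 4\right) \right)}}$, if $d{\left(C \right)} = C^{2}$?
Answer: $\frac{3713}{71} \approx 52.296$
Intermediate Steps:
$- \frac{66834}{\left(-2\right) \left(-4\right) 0 - 142 d{\left(-2 - \left(-1 - 4\right) \right)}} = - \frac{66834}{\left(-2\right) \left(-4\right) 0 - 142 \left(-2 - \left(-1 - 4\right)\right)^{2}} = - \frac{66834}{8 \cdot 0 - 142 \left(-2 - -5\right)^{2}} = - \frac{66834}{0 - 142 \left(-2 + 5\right)^{2}} = - \frac{66834}{0 - 142 \cdot 3^{2}} = - \frac{66834}{0 - 1278} = - \frac{66834}{-1278} = \left(-66834\right) \left(- \frac{1}{1278}\right) = \frac{3713}{71}$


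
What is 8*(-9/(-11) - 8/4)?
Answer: -104/11 ≈ -9.4545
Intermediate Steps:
8*(-9/(-11) - 8/4) = 8*(-9*(-1/11) - 8*¼) = 8*(9/11 - 2) = 8*(-13/11) = -104/11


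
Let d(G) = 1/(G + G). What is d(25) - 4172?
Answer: -208599/50 ≈ -4172.0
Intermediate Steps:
d(G) = 1/(2*G)
d(25) - 4172 = (½)/25 - 4172 = (½)*(1/25) - 4172 = 1/50 - 4172 = -208599/50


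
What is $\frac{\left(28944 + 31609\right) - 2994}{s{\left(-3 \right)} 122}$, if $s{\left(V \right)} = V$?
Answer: $- \frac{57559}{366} \approx -157.27$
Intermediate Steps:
$\frac{\left(28944 + 31609\right) - 2994}{s{\left(-3 \right)} 122} = \frac{\left(28944 + 31609\right) - 2994}{\left(-3\right) 122} = \frac{60553 + \left(-14978 + 11984\right)}{-366} = \left(60553 - 2994\right) \left(- \frac{1}{366}\right) = 57559 \left(- \frac{1}{366}\right) = - \frac{57559}{366}$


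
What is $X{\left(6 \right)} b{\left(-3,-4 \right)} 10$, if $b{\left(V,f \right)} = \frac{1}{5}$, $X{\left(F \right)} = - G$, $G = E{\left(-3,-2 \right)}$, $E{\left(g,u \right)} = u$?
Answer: $4$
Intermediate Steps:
$G = -2$
$X{\left(F \right)} = 2$ ($X{\left(F \right)} = \left(-1\right) \left(-2\right) = 2$)
$b{\left(V,f \right)} = \frac{1}{5}$
$X{\left(6 \right)} b{\left(-3,-4 \right)} 10 = 2 \cdot \frac{1}{5} \cdot 10 = \frac{2}{5} \cdot 10 = 4$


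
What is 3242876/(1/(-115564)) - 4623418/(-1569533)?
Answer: -588197750845652694/1569533 ≈ -3.7476e+11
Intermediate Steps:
3242876/(1/(-115564)) - 4623418/(-1569533) = 3242876/(-1/115564) - 4623418*(-1/1569533) = 3242876*(-115564) + 4623418/1569533 = -374759722064 + 4623418/1569533 = -588197750845652694/1569533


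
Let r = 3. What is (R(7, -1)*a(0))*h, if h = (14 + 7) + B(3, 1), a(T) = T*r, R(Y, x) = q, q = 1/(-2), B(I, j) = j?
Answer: 0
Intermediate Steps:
q = -½ (q = 1*(-½) = -½ ≈ -0.50000)
R(Y, x) = -½
a(T) = 3*T (a(T) = T*3 = 3*T)
h = 22 (h = (14 + 7) + 1 = 21 + 1 = 22)
(R(7, -1)*a(0))*h = -3*0/2*22 = -½*0*22 = 0*22 = 0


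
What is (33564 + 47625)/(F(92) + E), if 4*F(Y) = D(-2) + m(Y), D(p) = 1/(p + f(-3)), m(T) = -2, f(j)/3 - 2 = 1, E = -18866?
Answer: -757764/176087 ≈ -4.3034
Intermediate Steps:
f(j) = 9 (f(j) = 6 + 3*1 = 6 + 3 = 9)
D(p) = 1/(9 + p) (D(p) = 1/(p + 9) = 1/(9 + p))
F(Y) = -13/28 (F(Y) = (1/(9 - 2) - 2)/4 = (1/7 - 2)/4 = (1/4)*(-13/7) = -13/28)
(33564 + 47625)/(F(92) + E) = (33564 + 47625)/(-13/28 - 18866) = 81189/(-528261/28) = 81189*(-28/528261) = -757764/176087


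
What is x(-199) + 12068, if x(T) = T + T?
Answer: 11670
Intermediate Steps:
x(T) = 2*T
x(-199) + 12068 = 2*(-199) + 12068 = -398 + 12068 = 11670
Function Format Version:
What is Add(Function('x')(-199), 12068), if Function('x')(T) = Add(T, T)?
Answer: 11670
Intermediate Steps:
Function('x')(T) = Mul(2, T)
Add(Function('x')(-199), 12068) = Add(Mul(2, -199), 12068) = Add(-398, 12068) = 11670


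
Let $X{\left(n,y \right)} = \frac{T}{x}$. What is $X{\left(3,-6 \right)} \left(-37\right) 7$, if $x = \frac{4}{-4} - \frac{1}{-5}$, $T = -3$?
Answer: $- \frac{3885}{4} \approx -971.25$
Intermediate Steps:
$x = - \frac{4}{5}$ ($x = 4 \left(- \frac{1}{4}\right) - - \frac{1}{5} = -1 + \frac{1}{5} = - \frac{4}{5} \approx -0.8$)
$X{\left(n,y \right)} = \frac{15}{4}$ ($X{\left(n,y \right)} = - \frac{3}{- \frac{4}{5}} = \left(-3\right) \left(- \frac{5}{4}\right) = \frac{15}{4}$)
$X{\left(3,-6 \right)} \left(-37\right) 7 = \frac{15}{4} \left(-37\right) 7 = \left(- \frac{555}{4}\right) 7 = - \frac{3885}{4}$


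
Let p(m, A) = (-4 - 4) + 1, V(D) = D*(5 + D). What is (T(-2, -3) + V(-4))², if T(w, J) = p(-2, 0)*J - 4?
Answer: 169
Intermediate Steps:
p(m, A) = -7 (p(m, A) = -8 + 1 = -7)
T(w, J) = -4 - 7*J (T(w, J) = -7*J - 4 = -4 - 7*J)
(T(-2, -3) + V(-4))² = ((-4 - 7*(-3)) - 4*(5 - 4))² = ((-4 + 21) - 4*1)² = (17 - 4)² = 13² = 169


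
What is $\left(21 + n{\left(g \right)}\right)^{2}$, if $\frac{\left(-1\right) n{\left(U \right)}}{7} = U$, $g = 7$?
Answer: $784$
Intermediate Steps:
$n{\left(U \right)} = - 7 U$
$\left(21 + n{\left(g \right)}\right)^{2} = \left(21 - 49\right)^{2} = \left(-28\right)^{2} = 784$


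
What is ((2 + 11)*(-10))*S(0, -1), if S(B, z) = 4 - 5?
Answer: 130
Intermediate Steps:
S(B, z) = -1
((2 + 11)*(-10))*S(0, -1) = ((2 + 11)*(-10))*(-1) = (13*(-10))*(-1) = -130*(-1) = 130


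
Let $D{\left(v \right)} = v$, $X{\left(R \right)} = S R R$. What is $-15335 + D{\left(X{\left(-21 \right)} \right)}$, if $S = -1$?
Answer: $-15776$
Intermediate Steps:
$X{\left(R \right)} = - R^{2}$ ($X{\left(R \right)} = - R R = - R^{2}$)
$-15335 + D{\left(X{\left(-21 \right)} \right)} = -15335 - \left(-21\right)^{2} = -15335 - 441 = -15776$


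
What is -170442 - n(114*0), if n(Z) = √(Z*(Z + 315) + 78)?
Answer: -170442 - √78 ≈ -1.7045e+5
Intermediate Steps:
n(Z) = √(78 + Z*(315 + Z)) (n(Z) = √(Z*(315 + Z) + 78) = √(78 + Z*(315 + Z)))
-170442 - n(114*0) = -170442 - √(78 + (114*0)² + 315*(114*0)) = -170442 - √(78 + 0² + 315*0) = -170442 - √(78 + 0 + 0) = -170442 - √78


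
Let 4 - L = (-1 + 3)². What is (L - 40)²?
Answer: 1600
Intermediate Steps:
L = 0 (L = 4 - (-1 + 3)² = 4 - 1*2² = 4 - 1*4 = 4 - 4 = 0)
(L - 40)² = (0 - 40)² = (-40)² = 1600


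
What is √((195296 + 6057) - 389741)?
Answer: 6*I*√5233 ≈ 434.04*I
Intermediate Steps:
√((195296 + 6057) - 389741) = √(201353 - 389741) = √(-188388) = 6*I*√5233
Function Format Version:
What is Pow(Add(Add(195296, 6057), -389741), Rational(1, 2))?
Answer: Mul(6, I, Pow(5233, Rational(1, 2))) ≈ Mul(434.04, I)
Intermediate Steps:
Pow(Add(Add(195296, 6057), -389741), Rational(1, 2)) = Pow(Add(201353, -389741), Rational(1, 2)) = Pow(-188388, Rational(1, 2)) = Mul(6, I, Pow(5233, Rational(1, 2)))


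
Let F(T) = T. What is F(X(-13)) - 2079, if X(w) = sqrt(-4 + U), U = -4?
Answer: -2079 + 2*I*sqrt(2) ≈ -2079.0 + 2.8284*I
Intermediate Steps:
X(w) = 2*I*sqrt(2) (X(w) = sqrt(-4 - 4) = sqrt(-8) = 2*I*sqrt(2))
F(X(-13)) - 2079 = 2*I*sqrt(2) - 2079 = -2079 + 2*I*sqrt(2)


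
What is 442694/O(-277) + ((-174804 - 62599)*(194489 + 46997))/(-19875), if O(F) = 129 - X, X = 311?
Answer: 744655043779/258375 ≈ 2.8821e+6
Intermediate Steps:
O(F) = -182 (O(F) = 129 - 1*311 = 129 - 311 = -182)
442694/O(-277) + ((-174804 - 62599)*(194489 + 46997))/(-19875) = 442694/(-182) + ((-174804 - 62599)*(194489 + 46997))/(-19875) = 442694*(-1/182) - 237403*241486*(-1/19875) = -31621/13 - 57329500858*(-1/19875) = -31621/13 + 57329500858/19875 = 744655043779/258375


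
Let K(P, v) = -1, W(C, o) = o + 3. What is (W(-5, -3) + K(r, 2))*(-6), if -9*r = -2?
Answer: 6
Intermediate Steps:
W(C, o) = 3 + o
r = 2/9 (r = -⅑*(-2) = 2/9 ≈ 0.22222)
(W(-5, -3) + K(r, 2))*(-6) = ((3 - 3) - 1)*(-6) = (0 - 1)*(-6) = -1*(-6) = 6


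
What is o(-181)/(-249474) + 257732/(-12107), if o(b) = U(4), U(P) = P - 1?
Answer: -21432489763/1006793906 ≈ -21.288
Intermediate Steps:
U(P) = -1 + P
o(b) = 3 (o(b) = -1 + 4 = 3)
o(-181)/(-249474) + 257732/(-12107) = 3/(-249474) + 257732/(-12107) = 3*(-1/249474) + 257732*(-1/12107) = -1/83158 - 257732/12107 = -21432489763/1006793906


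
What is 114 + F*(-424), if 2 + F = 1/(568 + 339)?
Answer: 872110/907 ≈ 961.53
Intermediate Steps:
F = -1813/907 (F = -2 + 1/(568 + 339) = -2 + 1/907 = -1813/907 ≈ -1.9989)
114 + F*(-424) = 114 - 1813/907*(-424) = 114 + 768712/907 = 872110/907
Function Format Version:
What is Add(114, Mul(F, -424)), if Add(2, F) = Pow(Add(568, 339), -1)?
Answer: Rational(872110, 907) ≈ 961.53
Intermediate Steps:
F = Rational(-1813, 907) (F = Add(-2, Pow(Add(568, 339), -1)) = Add(-2, Pow(907, -1)) = Add(-2, Rational(1, 907)) = Rational(-1813, 907) ≈ -1.9989)
Add(114, Mul(F, -424)) = Add(114, Mul(Rational(-1813, 907), -424)) = Add(114, Rational(768712, 907)) = Rational(872110, 907)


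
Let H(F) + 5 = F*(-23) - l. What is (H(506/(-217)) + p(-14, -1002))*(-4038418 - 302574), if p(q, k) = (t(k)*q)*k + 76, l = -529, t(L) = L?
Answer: 427100724674048/7 ≈ 6.1014e+13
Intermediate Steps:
p(q, k) = 76 + q*k² (p(q, k) = (k*q)*k + 76 = q*k² + 76 = 76 + q*k²)
H(F) = 524 - 23*F (H(F) = -5 + (F*(-23) - 1*(-529)) = -5 + (-23*F + 529) = -5 + (529 - 23*F) = 524 - 23*F)
(H(506/(-217)) + p(-14, -1002))*(-4038418 - 302574) = ((524 - 11638/(-217)) + (76 - 14*(-1002)²))*(-4038418 - 302574) = ((524 - 11638*(-1)/217) + (76 - 14*1004004))*(-4340992) = ((524 - 23*(-506/217)) + (76 - 14056056))*(-4340992) = ((524 + 11638/217) - 14055980)*(-4340992) = (125346/217 - 14055980)*(-4340992) = -3050022314/217*(-4340992) = 427100724674048/7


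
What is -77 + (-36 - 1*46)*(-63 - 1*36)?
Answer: 8041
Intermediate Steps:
-77 + (-36 - 1*46)*(-63 - 1*36) = -77 + (-36 - 46)*(-63 - 36) = -77 - 82*(-99) = -77 + 8118 = 8041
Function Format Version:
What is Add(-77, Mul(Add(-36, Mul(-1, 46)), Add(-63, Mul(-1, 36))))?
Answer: 8041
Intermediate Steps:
Add(-77, Mul(Add(-36, Mul(-1, 46)), Add(-63, Mul(-1, 36)))) = Add(-77, Mul(Add(-36, -46), Add(-63, -36))) = Add(-77, Mul(-82, -99)) = Add(-77, 8118) = 8041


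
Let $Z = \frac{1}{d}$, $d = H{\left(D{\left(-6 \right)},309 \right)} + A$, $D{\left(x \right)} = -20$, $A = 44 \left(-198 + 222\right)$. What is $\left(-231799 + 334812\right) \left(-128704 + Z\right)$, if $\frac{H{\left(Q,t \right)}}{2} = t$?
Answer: $- \frac{715941994885}{54} \approx -1.3258 \cdot 10^{10}$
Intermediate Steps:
$A = 1056$ ($A = 44 \cdot 24 = 1056$)
$H{\left(Q,t \right)} = 2 t$
$d = 1674$ ($d = 2 \cdot 309 + 1056 = 618 + 1056 = 1674$)
$Z = \frac{1}{1674} \approx 0.00059737$
$\left(-231799 + 334812\right) \left(-128704 + Z\right) = \left(-231799 + 334812\right) \left(-128704 + \frac{1}{1674}\right) = 103013 \left(- \frac{215450495}{1674}\right) = - \frac{715941994885}{54}$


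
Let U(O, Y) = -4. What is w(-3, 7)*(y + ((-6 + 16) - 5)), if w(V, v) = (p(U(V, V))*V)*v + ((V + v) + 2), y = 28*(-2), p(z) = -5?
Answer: -5661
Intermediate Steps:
y = -56
w(V, v) = 2 + V + v - 5*V*v (w(V, v) = (-5*V)*v + ((V + v) + 2) = -5*V*v + (2 + V + v) = 2 + V + v - 5*V*v)
w(-3, 7)*(y + ((-6 + 16) - 5)) = (2 - 3 + 7 - 5*(-3)*7)*(-56 + ((-6 + 16) - 5)) = (2 - 3 + 7 + 105)*(-56 + (10 - 5)) = 111*(-56 + 5) = 111*(-51) = -5661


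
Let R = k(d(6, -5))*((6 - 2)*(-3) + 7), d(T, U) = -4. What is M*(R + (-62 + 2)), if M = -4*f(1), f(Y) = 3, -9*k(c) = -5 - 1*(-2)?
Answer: 740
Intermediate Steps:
k(c) = ⅓ (k(c) = -(-5 - 1*(-2))/9 = -(-5 + 2)/9 = -⅑*(-3) = ⅓)
R = -5/3 (R = ((6 - 2)*(-3) + 7)/3 = (4*(-3) + 7)/3 = (-12 + 7)/3 = (⅓)*(-5) = -5/3 ≈ -1.6667)
M = -12 (M = -4*3 = -12)
M*(R + (-62 + 2)) = -12*(-5/3 + (-62 + 2)) = -12*(-5/3 - 60) = -12*(-185/3) = 740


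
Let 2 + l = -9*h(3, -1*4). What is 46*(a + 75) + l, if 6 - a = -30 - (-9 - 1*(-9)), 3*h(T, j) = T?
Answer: 5095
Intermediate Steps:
h(T, j) = T/3
l = -11 (l = -2 - 3*3 = -2 - 9*1 = -2 - 9 = -11)
a = 36 (a = 6 - (-30 - (-9 - 1*(-9))) = 6 - (-30 - (-9 + 9)) = 6 - (-30 - 1*0) = 6 - (-30 + 0) = 6 - 1*(-30) = 6 + 30 = 36)
46*(a + 75) + l = 46*(36 + 75) - 11 = 46*111 - 11 = 5106 - 11 = 5095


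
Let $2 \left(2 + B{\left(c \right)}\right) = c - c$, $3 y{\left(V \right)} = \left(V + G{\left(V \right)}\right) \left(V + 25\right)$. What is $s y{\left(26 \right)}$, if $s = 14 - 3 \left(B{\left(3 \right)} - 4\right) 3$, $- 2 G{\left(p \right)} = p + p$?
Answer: $0$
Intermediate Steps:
$G{\left(p \right)} = - p$ ($G{\left(p \right)} = - \frac{p + p}{2} = - \frac{2 p}{2} = - p$)
$y{\left(V \right)} = 0$ ($y{\left(V \right)} = \frac{\left(V - V\right) \left(V + 25\right)}{3} = \frac{0 \left(25 + V\right)}{3} = \frac{1}{3} \cdot 0 = 0$)
$B{\left(c \right)} = -2$ ($B{\left(c \right)} = -2 + \frac{c - c}{2} = -2 + \frac{1}{2} \cdot 0 = -2 + 0 = -2$)
$s = 68$ ($s = 14 - 3 \left(-2 - 4\right) 3 = 14 - 3 \left(\left(-6\right) 3\right) = 14 - -54 = 14 + 54 = 68$)
$s y{\left(26 \right)} = 68 \cdot 0 = 0$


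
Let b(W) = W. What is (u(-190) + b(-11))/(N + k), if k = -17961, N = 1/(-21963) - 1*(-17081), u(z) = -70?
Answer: 1779003/19327441 ≈ 0.092045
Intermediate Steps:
N = 375150002/21963 (N = -1/21963 + 17081 = 375150002/21963 ≈ 17081.)
(u(-190) + b(-11))/(N + k) = (-70 - 11)/(375150002/21963 - 17961) = -81/(-19327441/21963) = -81*(-21963/19327441) = 1779003/19327441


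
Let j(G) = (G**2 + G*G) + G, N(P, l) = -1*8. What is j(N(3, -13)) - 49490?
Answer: -49370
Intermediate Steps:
N(P, l) = -8
j(G) = G + 2*G**2 (j(G) = (G**2 + G**2) + G = 2*G**2 + G = G + 2*G**2)
j(N(3, -13)) - 49490 = -8*(1 + 2*(-8)) - 49490 = -8*(1 - 16) - 49490 = -8*(-15) - 49490 = 120 - 49490 = -49370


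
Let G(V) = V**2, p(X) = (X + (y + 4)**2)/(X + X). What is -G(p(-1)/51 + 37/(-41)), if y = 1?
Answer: -628849/485809 ≈ -1.2944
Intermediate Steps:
p(X) = (25 + X)/(2*X) (p(X) = (X + (1 + 4)**2)/(X + X) = (X + 5**2)/((2*X)) = (X + 25)*(1/(2*X)) = (25 + X)*(1/(2*X)) = (25 + X)/(2*X))
-G(p(-1)/51 + 37/(-41)) = -(((1/2)*(25 - 1)/(-1))/51 + 37/(-41))**2 = -(((1/2)*(-1)*24)*(1/51) + 37*(-1/41))**2 = -(-12*1/51 - 37/41)**2 = -(-4/17 - 37/41)**2 = -(-793/697)**2 = -1*628849/485809 = -628849/485809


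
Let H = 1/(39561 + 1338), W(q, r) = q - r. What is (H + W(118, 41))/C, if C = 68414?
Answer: 1574612/1399032093 ≈ 0.0011255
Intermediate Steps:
H = 1/40899 ≈ 2.4450e-5
(H + W(118, 41))/C = (1/40899 + (118 - 1*41))/68414 = (1/40899 + (118 - 41))*(1/68414) = (1/40899 + 77)*(1/68414) = (3149224/40899)*(1/68414) = 1574612/1399032093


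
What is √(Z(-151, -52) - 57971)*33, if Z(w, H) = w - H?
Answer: 33*I*√58070 ≈ 7952.3*I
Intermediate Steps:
√(Z(-151, -52) - 57971)*33 = √((-151 - 1*(-52)) - 57971)*33 = √((-151 + 52) - 57971)*33 = √(-99 - 57971)*33 = √(-58070)*33 = (I*√58070)*33 = 33*I*√58070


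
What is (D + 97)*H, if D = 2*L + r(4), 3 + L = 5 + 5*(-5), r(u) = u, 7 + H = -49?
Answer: -3080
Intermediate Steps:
H = -56 (H = -7 - 49 = -56)
L = -23 (L = -3 + (5 + 5*(-5)) = -3 + (5 - 25) = -3 - 20 = -23)
D = -42 (D = 2*(-23) + 4 = -46 + 4 = -42)
(D + 97)*H = (-42 + 97)*(-56) = 55*(-56) = -3080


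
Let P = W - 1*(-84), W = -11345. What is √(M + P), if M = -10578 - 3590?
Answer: I*√25429 ≈ 159.46*I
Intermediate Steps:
M = -14168
P = -11261 (P = -11345 - 1*(-84) = -11345 + 84 = -11261)
√(M + P) = √(-14168 - 11261) = √(-25429) = I*√25429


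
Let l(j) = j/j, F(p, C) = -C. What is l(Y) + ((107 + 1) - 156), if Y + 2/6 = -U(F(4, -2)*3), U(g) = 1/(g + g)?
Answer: -47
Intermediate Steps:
U(g) = 1/(2*g)
Y = -5/12 (Y = -⅓ - 1/(2*(-1*(-2)*3)) = -⅓ - 1/(2*(2*3)) = -⅓ - 1/(2*6) = -⅓ - 1*1/12 = -⅓ - 1/12 = -5/12 ≈ -0.41667)
l(j) = 1
l(Y) + ((107 + 1) - 156) = 1 + ((107 + 1) - 156) = 1 + (108 - 156) = 1 - 48 = -47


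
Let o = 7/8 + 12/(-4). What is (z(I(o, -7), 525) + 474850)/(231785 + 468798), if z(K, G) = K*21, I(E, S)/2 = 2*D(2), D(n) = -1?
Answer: 474766/700583 ≈ 0.67767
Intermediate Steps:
o = -17/8 (o = 7*(1/8) + 12*(-1/4) = 7/8 - 3 = -17/8 ≈ -2.1250)
I(E, S) = -4 (I(E, S) = 2*(2*(-1)) = 2*(-2) = -4)
z(K, G) = 21*K
(z(I(o, -7), 525) + 474850)/(231785 + 468798) = (21*(-4) + 474850)/(231785 + 468798) = (-84 + 474850)/700583 = 474766*(1/700583) = 474766/700583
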